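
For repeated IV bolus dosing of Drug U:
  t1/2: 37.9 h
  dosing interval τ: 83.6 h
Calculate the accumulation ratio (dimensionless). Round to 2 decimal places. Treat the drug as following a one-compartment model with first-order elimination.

1.28

k = ln2 / t½ = 0.693147 / 37.9 = 0.01829 h⁻¹
e^(−kτ) = e^(−0.01829 × 83.6) = 0.2167
Accumulation ratio R = 1 / (1 − e^(−kτ)) = 1 / (1 − 0.2167) = 1.277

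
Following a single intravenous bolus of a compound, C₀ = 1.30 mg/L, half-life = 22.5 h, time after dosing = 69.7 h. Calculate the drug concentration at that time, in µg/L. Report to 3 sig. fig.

k = ln2 / t½ = 0.693147 / 22.5 = 0.03081 h⁻¹
C = C₀ · e^(−k·t) = 1.300 × e^(−0.03081 × 69.7)
  = 1.300 × 0.1168 = 0.1518 mg/L
Convert: 0.1518 mg/L × 1000 = 151.8 µg/L

152 µg/L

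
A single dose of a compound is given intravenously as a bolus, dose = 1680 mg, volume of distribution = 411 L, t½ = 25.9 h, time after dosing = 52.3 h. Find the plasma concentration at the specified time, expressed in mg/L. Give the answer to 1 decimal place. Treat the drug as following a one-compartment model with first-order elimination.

1.0 mg/L

C₀ = Dose / Vd = 1680 / 411 = 4.088 mg/L
k = ln2 / t½ = 0.693147 / 25.9 = 0.02676 h⁻¹
C = C₀ · e^(−k·t) = 4.088 × e^(−0.02676 × 52.3)
  = 4.088 × 0.2467 = 1.009 mg/L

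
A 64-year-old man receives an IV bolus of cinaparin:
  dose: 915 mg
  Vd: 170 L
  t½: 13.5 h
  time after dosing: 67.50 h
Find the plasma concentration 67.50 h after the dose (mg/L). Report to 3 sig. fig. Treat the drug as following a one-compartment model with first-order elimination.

C₀ = Dose / Vd = 915.0 / 170 = 5.382 mg/L
k = ln2 / t½ = 0.693147 / 13.5 = 0.05134 h⁻¹
t / t½ = 67.50 / 13.5 = 5 half-lives
C = C₀ × (1/2)^5 = 5.382 × 0.03125 = 0.1682 mg/L

0.168 mg/L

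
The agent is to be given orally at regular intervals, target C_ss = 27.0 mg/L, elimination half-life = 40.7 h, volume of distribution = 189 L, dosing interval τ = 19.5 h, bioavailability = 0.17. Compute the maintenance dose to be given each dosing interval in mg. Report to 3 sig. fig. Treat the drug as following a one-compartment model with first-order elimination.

9970 mg

k = ln2 / t½ = 0.693147 / 40.7 = 0.01703 h⁻¹
CL = k × Vd = 0.01703 × 189 = 3.219 L/h
At steady state, F × (Dose/τ) = Css × CL.
Dose = Css × CL × τ / F = 27.0 × 3.219 × 19.5 / 0.17 = 9969 mg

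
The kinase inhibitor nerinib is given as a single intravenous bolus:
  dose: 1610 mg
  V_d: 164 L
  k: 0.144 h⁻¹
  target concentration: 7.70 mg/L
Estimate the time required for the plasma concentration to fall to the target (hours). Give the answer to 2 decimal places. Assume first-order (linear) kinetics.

1.69 h

C₀ = Dose / Vd = 1610 / 164 = 9.817 mg/L
t = ln(C₀ / C) / k = ln(9.817 / 7.70) / 0.1440
  = ln(1.275) / 0.1440 = 0.2429 / 0.1440 = 1.687 h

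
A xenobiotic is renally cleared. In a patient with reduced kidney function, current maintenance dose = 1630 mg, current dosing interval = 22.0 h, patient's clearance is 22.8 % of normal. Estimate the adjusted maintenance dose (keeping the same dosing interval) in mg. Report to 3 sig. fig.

372 mg

To keep the same average steady-state level, dosing rate must scale with clearance.
CL ratio = 22.8 / 100 = 0.2280
New dose (same interval) = 1630 × 0.2280 = 371.6 mg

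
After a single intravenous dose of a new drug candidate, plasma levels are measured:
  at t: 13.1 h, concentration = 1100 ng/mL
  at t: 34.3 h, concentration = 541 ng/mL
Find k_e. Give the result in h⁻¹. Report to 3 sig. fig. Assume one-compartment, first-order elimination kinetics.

k = ln(C₁/C₂) / (t₂ − t₁) = ln(1100/541) / (34.3 − 13.1)
  = 0.7096 / 21.20 = 0.03347 h⁻¹

0.0335 h⁻¹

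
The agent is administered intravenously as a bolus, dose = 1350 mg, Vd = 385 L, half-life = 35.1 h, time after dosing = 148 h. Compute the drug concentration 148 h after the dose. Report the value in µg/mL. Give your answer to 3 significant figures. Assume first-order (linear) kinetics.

0.189 µg/mL

C₀ = Dose / Vd = 1350 / 385 = 3.506 mg/L
k = ln2 / t½ = 0.693147 / 35.1 = 0.01975 h⁻¹
C = C₀ · e^(−k·t) = 3.506 × e^(−0.01975 × 148)
  = 3.506 × 0.05377 = 0.1885 mg/L
(0.1885 mg/L = 0.1885 µg/mL)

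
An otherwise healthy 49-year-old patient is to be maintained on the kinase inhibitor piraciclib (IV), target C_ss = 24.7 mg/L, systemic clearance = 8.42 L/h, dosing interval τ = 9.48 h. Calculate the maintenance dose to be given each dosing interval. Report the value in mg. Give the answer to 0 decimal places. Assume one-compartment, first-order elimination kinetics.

At steady state, Dose/τ = Css × CL.
Dose = Css × CL × τ = 24.7 × 8.420 × 9.48 = 1972 mg

1972 mg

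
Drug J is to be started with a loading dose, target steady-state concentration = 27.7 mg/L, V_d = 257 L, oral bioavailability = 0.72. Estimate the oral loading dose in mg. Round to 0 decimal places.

LD = Css × Vd / F = 27.7 × 257 / 0.72 = 9887 mg

9887 mg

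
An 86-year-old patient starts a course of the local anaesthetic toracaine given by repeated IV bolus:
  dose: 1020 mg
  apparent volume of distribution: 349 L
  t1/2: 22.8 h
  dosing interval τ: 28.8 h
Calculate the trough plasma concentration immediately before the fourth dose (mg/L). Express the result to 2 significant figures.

1.9 mg/L

C₀ per dose = Dose / Vd = 1020 / 349 = 2.923 mg/L
k = ln2 / t½ = 0.693147 / 22.8 = 0.03040 h⁻¹
Fraction remaining after one interval: r = e^(−kτ) = e^(−0.03040 × 28.8) = 0.4166
Before dose 4, 3 doses have been given (aged 1τ, 2τ, 3τ).
C_trough = C₀ × (r + r² + … + r^3) = C₀ × r(1−r^3)/(1−r)
        = 2.923 × 0.4166 × (1 − 0.07230) / (1 − 0.4166) = 1.936 mg/L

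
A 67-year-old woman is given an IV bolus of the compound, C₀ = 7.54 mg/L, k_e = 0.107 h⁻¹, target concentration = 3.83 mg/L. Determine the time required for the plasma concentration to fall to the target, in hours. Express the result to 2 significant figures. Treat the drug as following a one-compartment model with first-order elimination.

t = ln(C₀ / C) / k = ln(7.540 / 3.83) / 0.1070
  = ln(1.969) / 0.1070 = 0.6775 / 0.1070 = 6.332 h

6.3 h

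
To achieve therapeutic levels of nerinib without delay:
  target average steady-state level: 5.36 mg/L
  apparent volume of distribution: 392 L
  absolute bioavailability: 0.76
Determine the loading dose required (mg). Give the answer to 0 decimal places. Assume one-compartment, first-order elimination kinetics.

2765 mg

LD = Css × Vd / F = 5.36 × 392 / 0.76 = 2765 mg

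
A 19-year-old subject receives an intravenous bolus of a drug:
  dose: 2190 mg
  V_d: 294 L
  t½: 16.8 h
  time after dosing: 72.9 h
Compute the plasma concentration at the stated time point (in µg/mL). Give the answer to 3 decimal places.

C₀ = Dose / Vd = 2190 / 294 = 7.449 mg/L
k = ln2 / t½ = 0.693147 / 16.8 = 0.04126 h⁻¹
C = C₀ · e^(−k·t) = 7.449 × e^(−0.04126 × 72.9)
  = 7.449 × 0.04940 = 0.3680 mg/L
(0.3680 mg/L = 0.3680 µg/mL)

0.368 µg/mL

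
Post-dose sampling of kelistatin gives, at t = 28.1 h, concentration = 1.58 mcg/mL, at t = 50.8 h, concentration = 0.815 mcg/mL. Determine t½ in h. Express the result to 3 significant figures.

k = ln(C₁/C₂) / (t₂ − t₁) = ln(1.58/0.815) / (50.8 − 28.1)
  = 0.6620 / 22.70 = 0.02916 h⁻¹
t½ = ln2 / k = 0.693147 / 0.02916 = 23.77 h

23.8 h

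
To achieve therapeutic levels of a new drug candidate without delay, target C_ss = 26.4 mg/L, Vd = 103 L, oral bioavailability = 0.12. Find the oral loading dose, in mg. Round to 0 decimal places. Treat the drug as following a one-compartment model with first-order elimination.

22660 mg

LD = Css × Vd / F = 26.4 × 103 / 0.12 = 22660 mg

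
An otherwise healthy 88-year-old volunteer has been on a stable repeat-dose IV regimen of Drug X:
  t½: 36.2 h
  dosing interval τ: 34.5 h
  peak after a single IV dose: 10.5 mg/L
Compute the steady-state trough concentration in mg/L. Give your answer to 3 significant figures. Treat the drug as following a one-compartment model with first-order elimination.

11.2 mg/L

k = ln2 / t½ = 0.693147 / 36.2 = 0.01915 h⁻¹
e^(−kτ) = e^(−0.01915 × 34.5) = 0.5165
Accumulation ratio R = 1 / (1 − e^(−kτ)) = 1 / (1 − 0.5165) = 2.068
Steady-state trough = C₀ × R × e^(−kτ) = 10.5 × 2.068 × 0.5165 = 11.22 mg/L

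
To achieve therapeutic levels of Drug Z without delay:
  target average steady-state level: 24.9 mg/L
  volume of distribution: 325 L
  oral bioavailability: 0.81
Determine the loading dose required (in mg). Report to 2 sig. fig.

LD = Css × Vd / F = 24.9 × 325 / 0.81 = 9991 mg

10000 mg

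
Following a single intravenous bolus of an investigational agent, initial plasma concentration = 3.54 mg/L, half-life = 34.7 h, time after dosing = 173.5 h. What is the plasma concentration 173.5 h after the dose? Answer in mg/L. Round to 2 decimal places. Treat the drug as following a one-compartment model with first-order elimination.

0.11 mg/L

k = ln2 / t½ = 0.693147 / 34.7 = 0.01998 h⁻¹
t / t½ = 173.5 / 34.7 = 5 half-lives
C = C₀ × (1/2)^5 = 3.540 × 0.03125 = 0.1106 mg/L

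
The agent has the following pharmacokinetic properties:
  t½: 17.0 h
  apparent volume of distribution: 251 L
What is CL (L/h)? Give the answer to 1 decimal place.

10.2 L/h

k = ln2 / t½ = 0.693147 / 17.0 = 0.04077 h⁻¹
CL = k × Vd = 0.04077 × 251 = 10.23 L/h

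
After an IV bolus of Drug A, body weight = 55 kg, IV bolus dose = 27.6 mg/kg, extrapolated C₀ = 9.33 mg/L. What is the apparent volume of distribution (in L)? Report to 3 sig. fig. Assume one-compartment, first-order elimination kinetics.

163 L

Dose = 27.6 × 55 = 1518 mg
Vd = Dose / C₀ = 1518 / 9.33 = 162.7 L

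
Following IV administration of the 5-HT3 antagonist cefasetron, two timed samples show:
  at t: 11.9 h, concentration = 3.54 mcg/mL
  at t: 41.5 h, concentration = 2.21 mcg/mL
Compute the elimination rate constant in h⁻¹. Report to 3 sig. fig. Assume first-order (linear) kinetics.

k = ln(C₁/C₂) / (t₂ − t₁) = ln(3.54/2.21) / (41.5 − 11.9)
  = 0.4711 / 29.60 = 0.01592 h⁻¹

0.0159 h⁻¹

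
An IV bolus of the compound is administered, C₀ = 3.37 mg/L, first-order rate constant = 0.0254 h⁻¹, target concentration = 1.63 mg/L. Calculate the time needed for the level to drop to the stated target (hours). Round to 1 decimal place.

28.6 h

t = ln(C₀ / C) / k = ln(3.370 / 1.63) / 0.02540
  = ln(2.067) / 0.02540 = 0.7261 / 0.02540 = 28.59 h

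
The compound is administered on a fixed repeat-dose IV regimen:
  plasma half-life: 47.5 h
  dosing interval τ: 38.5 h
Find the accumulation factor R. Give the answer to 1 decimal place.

k = ln2 / t½ = 0.693147 / 47.5 = 0.01459 h⁻¹
e^(−kτ) = e^(−0.01459 × 38.5) = 0.5702
Accumulation ratio R = 1 / (1 − e^(−kτ)) = 1 / (1 − 0.5702) = 2.327

2.3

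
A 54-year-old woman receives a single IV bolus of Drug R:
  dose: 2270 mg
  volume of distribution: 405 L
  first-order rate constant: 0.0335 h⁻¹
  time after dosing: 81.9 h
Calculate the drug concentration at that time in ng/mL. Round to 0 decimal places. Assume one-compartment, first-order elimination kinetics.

361 ng/mL

C₀ = Dose / Vd = 2270 / 405 = 5.605 mg/L
C = C₀ · e^(−k·t) = 5.605 × e^(−0.03350 × 81.9)
  = 5.605 × 0.06434 = 0.3606 mg/L
Convert: 0.3606 mg/L × 1000 = 360.6 ng/mL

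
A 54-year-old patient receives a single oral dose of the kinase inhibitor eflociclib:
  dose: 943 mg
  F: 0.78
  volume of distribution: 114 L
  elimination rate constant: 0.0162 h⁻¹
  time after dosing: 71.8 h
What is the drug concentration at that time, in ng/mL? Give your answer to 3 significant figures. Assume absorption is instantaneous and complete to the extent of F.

2020 ng/mL

Amount reaching circulation = F × Dose = 0.78 × 943.0 = 735.5 mg
C₀ = F·Dose / Vd = 735.5 / 114 = 6.452 mg/L
C = C₀ · e^(−k·t) = 6.452 × e^(−0.01620 × 71.8)
  = 6.452 × 0.3125 = 2.016 mg/L
Convert: 2.016 mg/L × 1000 = 2016 ng/mL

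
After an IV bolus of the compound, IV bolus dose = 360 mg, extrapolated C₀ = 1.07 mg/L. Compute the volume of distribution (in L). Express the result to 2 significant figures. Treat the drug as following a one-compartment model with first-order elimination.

340 L

Vd = Dose / C₀ = 360.0 / 1.07 = 336.4 L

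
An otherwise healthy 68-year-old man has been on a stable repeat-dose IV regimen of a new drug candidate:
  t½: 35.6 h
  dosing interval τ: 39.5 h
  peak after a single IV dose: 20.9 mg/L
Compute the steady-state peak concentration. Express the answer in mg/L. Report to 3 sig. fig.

39.0 mg/L

k = ln2 / t½ = 0.693147 / 35.6 = 0.01947 h⁻¹
e^(−kτ) = e^(−0.01947 × 39.5) = 0.4634
Accumulation ratio R = 1 / (1 − e^(−kτ)) = 1 / (1 − 0.4634) = 1.864
Steady-state peak = C₀ × R = 20.9 × 1.864 = 38.96 mg/L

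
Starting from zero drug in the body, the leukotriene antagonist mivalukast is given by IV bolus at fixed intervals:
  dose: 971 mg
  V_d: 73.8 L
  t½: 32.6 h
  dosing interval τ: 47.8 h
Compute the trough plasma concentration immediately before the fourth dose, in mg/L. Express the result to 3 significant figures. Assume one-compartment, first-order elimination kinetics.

7.11 mg/L

C₀ per dose = Dose / Vd = 971 / 73.8 = 13.16 mg/L
k = ln2 / t½ = 0.693147 / 32.6 = 0.02126 h⁻¹
Fraction remaining after one interval: r = e^(−kτ) = e^(−0.02126 × 47.8) = 0.3620
Before dose 4, 3 doses have been given (aged 1τ, 2τ, 3τ).
C_trough = C₀ × (r + r² + … + r^3) = C₀ × r(1−r^3)/(1−r)
        = 13.16 × 0.3620 × (1 − 0.04744) / (1 − 0.3620) = 7.113 mg/L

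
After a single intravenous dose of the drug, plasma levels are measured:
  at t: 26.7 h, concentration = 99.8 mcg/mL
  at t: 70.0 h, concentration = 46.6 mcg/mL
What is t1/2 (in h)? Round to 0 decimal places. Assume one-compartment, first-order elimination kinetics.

k = ln(C₁/C₂) / (t₂ − t₁) = ln(99.8/46.6) / (70.0 − 26.7)
  = 0.7616 / 43.30 = 0.01759 h⁻¹
t½ = ln2 / k = 0.693147 / 0.01759 = 39.41 h

39 h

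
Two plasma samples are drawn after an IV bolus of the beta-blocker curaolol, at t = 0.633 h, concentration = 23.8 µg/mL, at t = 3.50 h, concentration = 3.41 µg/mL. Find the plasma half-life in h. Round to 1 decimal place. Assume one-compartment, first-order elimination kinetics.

1.0 h

k = ln(C₁/C₂) / (t₂ − t₁) = ln(23.8/3.41) / (3.50 − 0.633)
  = 1.943 / 2.867 = 0.6777 h⁻¹
t½ = ln2 / k = 0.693147 / 0.6777 = 1.023 h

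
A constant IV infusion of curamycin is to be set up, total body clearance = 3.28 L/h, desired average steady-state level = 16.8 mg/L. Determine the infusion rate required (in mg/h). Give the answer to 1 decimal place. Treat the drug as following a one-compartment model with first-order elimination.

55.1 mg/h

At steady state, infusion rate R₀ = Css × CL = 16.8 × 3.280 = 55.10 mg/h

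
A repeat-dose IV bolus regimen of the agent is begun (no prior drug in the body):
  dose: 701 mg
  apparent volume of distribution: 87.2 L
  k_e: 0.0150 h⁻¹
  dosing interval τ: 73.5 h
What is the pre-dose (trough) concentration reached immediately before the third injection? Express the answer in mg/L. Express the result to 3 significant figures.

3.56 mg/L

C₀ per dose = Dose / Vd = 701 / 87.2 = 8.039 mg/L
Fraction remaining after one interval: r = e^(−kτ) = e^(−0.01500 × 73.5) = 0.3320
Before dose 3, 2 doses have been given (aged 1τ, 2τ).
C_trough = C₀ × (r + r²) = 8.039 × (0.3320 + 0.1102) = 3.555 mg/L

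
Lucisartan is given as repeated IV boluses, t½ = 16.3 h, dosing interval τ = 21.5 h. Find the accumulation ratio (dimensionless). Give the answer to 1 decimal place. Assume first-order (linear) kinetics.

1.7

k = ln2 / t½ = 0.693147 / 16.3 = 0.04252 h⁻¹
e^(−kτ) = e^(−0.04252 × 21.5) = 0.4008
Accumulation ratio R = 1 / (1 − e^(−kτ)) = 1 / (1 − 0.4008) = 1.669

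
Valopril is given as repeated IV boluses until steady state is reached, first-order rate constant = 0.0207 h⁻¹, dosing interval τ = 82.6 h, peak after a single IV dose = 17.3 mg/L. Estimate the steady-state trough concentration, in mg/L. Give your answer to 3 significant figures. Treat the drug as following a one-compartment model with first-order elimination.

e^(−kτ) = e^(−0.02070 × 82.6) = 0.1809
Accumulation ratio R = 1 / (1 − e^(−kτ)) = 1 / (1 − 0.1809) = 1.221
Steady-state trough = C₀ × R × e^(−kτ) = 17.3 × 1.221 × 0.1809 = 3.821 mg/L

3.82 mg/L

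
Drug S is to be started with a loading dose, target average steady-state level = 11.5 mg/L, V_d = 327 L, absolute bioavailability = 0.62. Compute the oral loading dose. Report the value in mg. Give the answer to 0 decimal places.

LD = Css × Vd / F = 11.5 × 327 / 0.62 = 6065 mg

6065 mg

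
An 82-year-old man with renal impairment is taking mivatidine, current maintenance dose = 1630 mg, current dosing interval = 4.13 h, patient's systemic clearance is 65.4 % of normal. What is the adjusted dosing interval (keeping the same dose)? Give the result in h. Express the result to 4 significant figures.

To keep the same average steady-state level, dosing rate must scale with clearance.
CL ratio = 65.4 / 100 = 0.6540
New interval (same dose) = 4.13 / 0.6540 = 6.315 h

6.315 h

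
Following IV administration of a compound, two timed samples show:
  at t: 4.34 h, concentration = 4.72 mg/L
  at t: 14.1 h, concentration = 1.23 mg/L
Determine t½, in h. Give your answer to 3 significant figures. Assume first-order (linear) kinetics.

5.03 h

k = ln(C₁/C₂) / (t₂ − t₁) = ln(4.72/1.23) / (14.1 − 4.34)
  = 1.345 / 9.760 = 0.1378 h⁻¹
t½ = ln2 / k = 0.693147 / 0.1378 = 5.030 h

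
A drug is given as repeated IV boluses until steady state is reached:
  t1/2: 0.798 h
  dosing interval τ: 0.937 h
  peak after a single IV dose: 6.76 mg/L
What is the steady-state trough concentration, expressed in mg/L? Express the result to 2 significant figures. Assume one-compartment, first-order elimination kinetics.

5.4 mg/L

k = ln2 / t½ = 0.693147 / 0.798 = 0.8686 h⁻¹
e^(−kτ) = e^(−0.8686 × 0.937) = 0.4431
Accumulation ratio R = 1 / (1 − e^(−kτ)) = 1 / (1 − 0.4431) = 1.796
Steady-state trough = C₀ × R × e^(−kτ) = 6.76 × 1.796 × 0.4431 = 5.380 mg/L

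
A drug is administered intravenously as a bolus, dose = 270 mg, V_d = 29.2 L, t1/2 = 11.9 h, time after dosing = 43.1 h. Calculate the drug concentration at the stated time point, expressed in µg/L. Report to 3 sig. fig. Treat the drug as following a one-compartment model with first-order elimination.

C₀ = Dose / Vd = 270.0 / 29.2 = 9.247 mg/L
k = ln2 / t½ = 0.693147 / 11.9 = 0.05825 h⁻¹
C = C₀ · e^(−k·t) = 9.247 × e^(−0.05825 × 43.1)
  = 9.247 × 0.08122 = 0.7510 mg/L
Convert: 0.7510 mg/L × 1000 = 751.0 µg/L

751 µg/L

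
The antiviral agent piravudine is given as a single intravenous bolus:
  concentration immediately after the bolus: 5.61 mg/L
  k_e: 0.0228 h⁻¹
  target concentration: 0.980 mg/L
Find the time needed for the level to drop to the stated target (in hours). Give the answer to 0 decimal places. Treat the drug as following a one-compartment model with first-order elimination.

77 h

t = ln(C₀ / C) / k = ln(5.610 / 0.980) / 0.02280
  = ln(5.724) / 0.02280 = 1.745 / 0.02280 = 76.54 h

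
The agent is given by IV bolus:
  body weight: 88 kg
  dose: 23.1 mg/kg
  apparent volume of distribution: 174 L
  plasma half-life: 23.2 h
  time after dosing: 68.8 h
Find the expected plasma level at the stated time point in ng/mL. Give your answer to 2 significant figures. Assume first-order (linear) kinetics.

Total dose = 23.1 × 88 = 2033 mg
C₀ = Dose / Vd = 2033 / 174 = 11.68 mg/L
k = ln2 / t½ = 0.693147 / 23.2 = 0.02988 h⁻¹
C = C₀ · e^(−k·t) = 11.68 × e^(−0.02988 × 68.8)
  = 11.68 × 0.1280 = 1.495 mg/L
Convert: 1.495 mg/L × 1000 = 1495 ng/mL

1500 ng/mL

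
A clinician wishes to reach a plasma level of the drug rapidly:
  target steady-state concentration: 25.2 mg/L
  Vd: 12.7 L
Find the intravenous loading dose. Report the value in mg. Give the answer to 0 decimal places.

320 mg

LD = Css × Vd = 25.2 × 12.7 = 320.0 mg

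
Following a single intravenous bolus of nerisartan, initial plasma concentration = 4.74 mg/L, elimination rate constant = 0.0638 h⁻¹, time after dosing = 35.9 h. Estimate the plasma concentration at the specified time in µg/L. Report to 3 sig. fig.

C = C₀ · e^(−k·t) = 4.740 × e^(−0.06380 × 35.9)
  = 4.740 × 0.1012 = 0.4797 mg/L
Convert: 0.4797 mg/L × 1000 = 479.7 µg/L

480 µg/L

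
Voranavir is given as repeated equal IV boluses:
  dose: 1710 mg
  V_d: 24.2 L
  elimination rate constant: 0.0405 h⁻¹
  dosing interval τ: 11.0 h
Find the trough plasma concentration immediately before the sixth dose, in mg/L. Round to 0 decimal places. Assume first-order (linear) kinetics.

C₀ per dose = Dose / Vd = 1710 / 24.2 = 70.66 mg/L
Fraction remaining after one interval: r = e^(−kτ) = e^(−0.04050 × 11.0) = 0.6405
Before dose 6, 5 doses have been given (aged 1τ, 2τ, 3τ, 4τ, 5τ).
C_trough = C₀ × (r + r² + … + r^5) = C₀ × r(1−r^5)/(1−r)
        = 70.66 × 0.6405 × (1 − 0.1078) / (1 − 0.6405) = 112.3 mg/L

112 mg/L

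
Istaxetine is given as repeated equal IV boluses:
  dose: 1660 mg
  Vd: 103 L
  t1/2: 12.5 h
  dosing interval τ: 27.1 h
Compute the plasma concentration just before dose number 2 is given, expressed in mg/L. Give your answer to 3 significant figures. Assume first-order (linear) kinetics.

3.59 mg/L

C₀ per dose = Dose / Vd = 1660 / 103 = 16.12 mg/L
k = ln2 / t½ = 0.693147 / 12.5 = 0.05545 h⁻¹
Fraction remaining after one interval: r = e^(−kτ) = e^(−0.05545 × 27.1) = 0.2225
Before dose 2, 1 dose has been given (aged 1τ).
C_trough = C₀ × r = 16.12 × 0.2225 = 3.587 mg/L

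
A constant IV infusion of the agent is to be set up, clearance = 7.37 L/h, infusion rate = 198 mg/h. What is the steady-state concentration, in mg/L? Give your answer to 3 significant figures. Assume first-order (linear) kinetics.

26.9 mg/L

At steady state Css = R₀ / CL = 198 / 7.370 = 26.87 mg/L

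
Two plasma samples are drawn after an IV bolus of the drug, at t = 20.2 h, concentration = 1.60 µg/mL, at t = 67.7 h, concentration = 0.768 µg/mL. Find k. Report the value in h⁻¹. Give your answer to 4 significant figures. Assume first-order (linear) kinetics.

0.01545 h⁻¹

k = ln(C₁/C₂) / (t₂ − t₁) = ln(1.60/0.768) / (67.7 − 20.2)
  = 0.7340 / 47.50 = 0.01545 h⁻¹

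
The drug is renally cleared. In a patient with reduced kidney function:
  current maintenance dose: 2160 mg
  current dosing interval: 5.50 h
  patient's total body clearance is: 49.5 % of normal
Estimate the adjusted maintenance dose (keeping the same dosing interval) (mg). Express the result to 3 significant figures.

1070 mg

To keep the same average steady-state level, dosing rate must scale with clearance.
CL ratio = 49.5 / 100 = 0.4950
New dose (same interval) = 2160 × 0.4950 = 1069 mg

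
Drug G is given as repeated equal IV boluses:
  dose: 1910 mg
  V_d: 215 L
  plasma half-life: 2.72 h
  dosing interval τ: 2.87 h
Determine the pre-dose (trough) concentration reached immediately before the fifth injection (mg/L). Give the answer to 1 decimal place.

C₀ per dose = Dose / Vd = 1910 / 215 = 8.884 mg/L
k = ln2 / t½ = 0.693147 / 2.72 = 0.2548 h⁻¹
Fraction remaining after one interval: r = e^(−kτ) = e^(−0.2548 × 2.87) = 0.4813
Before dose 5, 4 doses have been given (aged 1τ, 2τ, 3τ, 4τ).
C_trough = C₀ × (r + r² + … + r^4) = C₀ × r(1−r^4)/(1−r)
        = 8.884 × 0.4813 × (1 − 0.05366) / (1 − 0.4813) = 7.801 mg/L

7.8 mg/L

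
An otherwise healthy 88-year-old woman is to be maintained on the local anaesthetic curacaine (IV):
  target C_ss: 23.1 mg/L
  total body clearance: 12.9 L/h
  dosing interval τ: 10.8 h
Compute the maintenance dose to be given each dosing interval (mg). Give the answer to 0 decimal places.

At steady state, Dose/τ = Css × CL.
Dose = Css × CL × τ = 23.1 × 12.90 × 10.8 = 3218 mg

3218 mg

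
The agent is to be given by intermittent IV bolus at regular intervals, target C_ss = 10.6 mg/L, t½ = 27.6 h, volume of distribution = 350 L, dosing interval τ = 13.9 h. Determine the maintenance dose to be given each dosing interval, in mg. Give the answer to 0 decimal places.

k = ln2 / t½ = 0.693147 / 27.6 = 0.02511 h⁻¹
CL = k × Vd = 0.02511 × 350 = 8.789 L/h
At steady state, Dose/τ = Css × CL.
Dose = Css × CL × τ = 10.6 × 8.789 × 13.9 = 1295 mg

1295 mg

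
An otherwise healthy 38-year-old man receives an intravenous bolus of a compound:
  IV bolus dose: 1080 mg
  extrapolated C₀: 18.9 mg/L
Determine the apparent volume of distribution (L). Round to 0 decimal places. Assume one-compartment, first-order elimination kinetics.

Vd = Dose / C₀ = 1080 / 18.9 = 57.14 L

57 L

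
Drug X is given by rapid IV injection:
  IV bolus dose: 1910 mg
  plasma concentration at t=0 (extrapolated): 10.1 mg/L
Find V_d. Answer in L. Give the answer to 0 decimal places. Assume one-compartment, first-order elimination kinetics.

Vd = Dose / C₀ = 1910 / 10.1 = 189.1 L

189 L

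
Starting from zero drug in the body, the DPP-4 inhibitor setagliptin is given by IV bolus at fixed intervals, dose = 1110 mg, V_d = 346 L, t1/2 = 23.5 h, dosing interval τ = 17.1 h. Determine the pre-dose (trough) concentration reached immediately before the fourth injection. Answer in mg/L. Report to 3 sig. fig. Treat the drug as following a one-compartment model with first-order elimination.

C₀ per dose = Dose / Vd = 1110 / 346 = 3.208 mg/L
k = ln2 / t½ = 0.693147 / 23.5 = 0.02950 h⁻¹
Fraction remaining after one interval: r = e^(−kτ) = e^(−0.02950 × 17.1) = 0.6038
Before dose 4, 3 doses have been given (aged 1τ, 2τ, 3τ).
C_trough = C₀ × (r + r² + … + r^3) = C₀ × r(1−r^3)/(1−r)
        = 3.208 × 0.6038 × (1 − 0.2201) / (1 − 0.6038) = 3.813 mg/L

3.81 mg/L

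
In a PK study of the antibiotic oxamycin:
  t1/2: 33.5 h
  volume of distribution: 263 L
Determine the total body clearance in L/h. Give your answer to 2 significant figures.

5.4 L/h

k = ln2 / t½ = 0.693147 / 33.5 = 0.02069 h⁻¹
CL = k × Vd = 0.02069 × 263 = 5.441 L/h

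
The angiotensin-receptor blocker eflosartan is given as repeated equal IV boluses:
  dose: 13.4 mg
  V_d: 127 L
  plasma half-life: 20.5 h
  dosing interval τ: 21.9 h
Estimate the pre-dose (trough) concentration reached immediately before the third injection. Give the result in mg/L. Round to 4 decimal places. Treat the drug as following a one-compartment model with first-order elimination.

C₀ per dose = Dose / Vd = 13.4 / 127 = 0.1055 mg/L
k = ln2 / t½ = 0.693147 / 20.5 = 0.03381 h⁻¹
Fraction remaining after one interval: r = e^(−kτ) = e^(−0.03381 × 21.9) = 0.4769
Before dose 3, 2 doses have been given (aged 1τ, 2τ).
C_trough = C₀ × (r + r²) = 0.1055 × (0.4769 + 0.2274) = 0.07430 mg/L

0.0743 mg/L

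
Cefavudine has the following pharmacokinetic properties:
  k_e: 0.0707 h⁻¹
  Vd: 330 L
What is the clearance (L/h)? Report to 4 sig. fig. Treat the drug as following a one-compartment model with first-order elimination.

23.33 L/h

CL = k × Vd = 0.0707 × 330 = 23.33 L/h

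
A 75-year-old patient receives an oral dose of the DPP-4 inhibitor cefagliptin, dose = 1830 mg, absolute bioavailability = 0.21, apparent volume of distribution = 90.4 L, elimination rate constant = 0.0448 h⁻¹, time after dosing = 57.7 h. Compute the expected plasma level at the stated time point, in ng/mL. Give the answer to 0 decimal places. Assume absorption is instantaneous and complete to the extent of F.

Amount reaching circulation = F × Dose = 0.21 × 1830 = 384.3 mg
C₀ = F·Dose / Vd = 384.3 / 90.4 = 4.251 mg/L
C = C₀ · e^(−k·t) = 4.251 × e^(−0.04480 × 57.7)
  = 4.251 × 0.07540 = 0.3205 mg/L
Convert: 0.3205 mg/L × 1000 = 320.5 ng/mL

321 ng/mL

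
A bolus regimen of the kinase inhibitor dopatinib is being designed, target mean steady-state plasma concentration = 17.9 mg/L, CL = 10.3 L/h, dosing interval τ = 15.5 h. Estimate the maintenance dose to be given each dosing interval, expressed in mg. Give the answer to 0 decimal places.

2858 mg

At steady state, Dose/τ = Css × CL.
Dose = Css × CL × τ = 17.9 × 10.30 × 15.5 = 2858 mg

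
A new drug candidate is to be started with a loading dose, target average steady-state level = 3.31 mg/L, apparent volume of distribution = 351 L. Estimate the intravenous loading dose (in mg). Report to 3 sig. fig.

LD = Css × Vd = 3.31 × 351 = 1162 mg

1160 mg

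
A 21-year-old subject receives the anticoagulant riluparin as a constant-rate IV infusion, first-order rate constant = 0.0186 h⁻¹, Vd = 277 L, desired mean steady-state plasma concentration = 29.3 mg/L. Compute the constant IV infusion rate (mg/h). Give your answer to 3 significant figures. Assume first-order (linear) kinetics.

151 mg/h

CL = k × Vd = 0.01860 × 277 = 5.152 L/h
At steady state, infusion rate R₀ = Css × CL = 29.3 × 5.152 = 151.0 mg/h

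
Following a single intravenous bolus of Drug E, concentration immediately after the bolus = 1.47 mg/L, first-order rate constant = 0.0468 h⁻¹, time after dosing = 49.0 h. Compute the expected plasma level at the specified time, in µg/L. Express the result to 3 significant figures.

C = C₀ · e^(−k·t) = 1.470 × e^(−0.04680 × 49.0)
  = 1.470 × 0.1009 = 0.1483 mg/L
Convert: 0.1483 mg/L × 1000 = 148.3 µg/L

148 µg/L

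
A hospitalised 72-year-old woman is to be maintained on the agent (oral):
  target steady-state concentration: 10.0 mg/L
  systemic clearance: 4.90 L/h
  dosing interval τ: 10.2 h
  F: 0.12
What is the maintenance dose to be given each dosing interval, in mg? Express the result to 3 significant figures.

4170 mg

At steady state, F × (Dose/τ) = Css × CL.
Dose = Css × CL × τ / F = 10.0 × 4.900 × 10.2 / 0.12 = 4165 mg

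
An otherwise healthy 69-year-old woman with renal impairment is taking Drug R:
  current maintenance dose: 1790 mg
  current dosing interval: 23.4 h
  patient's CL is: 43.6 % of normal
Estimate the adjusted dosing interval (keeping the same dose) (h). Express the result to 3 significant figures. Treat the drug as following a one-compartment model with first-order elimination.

53.7 h

To keep the same average steady-state level, dosing rate must scale with clearance.
CL ratio = 43.6 / 100 = 0.4360
New interval (same dose) = 23.4 / 0.4360 = 53.67 h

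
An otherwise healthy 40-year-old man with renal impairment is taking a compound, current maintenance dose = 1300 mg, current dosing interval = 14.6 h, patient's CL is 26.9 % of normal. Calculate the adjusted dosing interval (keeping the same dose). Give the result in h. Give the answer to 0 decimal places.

54 h

To keep the same average steady-state level, dosing rate must scale with clearance.
CL ratio = 26.9 / 100 = 0.2690
New interval (same dose) = 14.6 / 0.2690 = 54.28 h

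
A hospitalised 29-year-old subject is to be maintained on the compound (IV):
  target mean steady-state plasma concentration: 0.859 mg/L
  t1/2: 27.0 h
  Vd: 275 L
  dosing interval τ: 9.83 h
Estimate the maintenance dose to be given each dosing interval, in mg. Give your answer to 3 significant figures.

k = ln2 / t½ = 0.693147 / 27.0 = 0.02567 h⁻¹
CL = k × Vd = 0.02567 × 275 = 7.059 L/h
At steady state, Dose/τ = Css × CL.
Dose = Css × CL × τ = 0.859 × 7.059 × 9.83 = 59.61 mg

59.6 mg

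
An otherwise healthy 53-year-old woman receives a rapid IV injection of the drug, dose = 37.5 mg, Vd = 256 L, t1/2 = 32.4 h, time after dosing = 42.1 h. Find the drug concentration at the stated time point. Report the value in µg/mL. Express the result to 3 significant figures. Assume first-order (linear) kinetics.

C₀ = Dose / Vd = 37.50 / 256 = 0.1465 mg/L
k = ln2 / t½ = 0.693147 / 32.4 = 0.02139 h⁻¹
C = C₀ · e^(−k·t) = 0.1465 × e^(−0.02139 × 42.1)
  = 0.1465 × 0.4064 = 0.05954 mg/L
(0.05954 mg/L = 0.05954 µg/mL)

0.0595 µg/mL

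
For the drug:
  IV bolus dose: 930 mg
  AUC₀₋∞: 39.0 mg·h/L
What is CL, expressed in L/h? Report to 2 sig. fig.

CL = Dose / AUC = 930 / 39.0 = 23.85 L/h

24 L/h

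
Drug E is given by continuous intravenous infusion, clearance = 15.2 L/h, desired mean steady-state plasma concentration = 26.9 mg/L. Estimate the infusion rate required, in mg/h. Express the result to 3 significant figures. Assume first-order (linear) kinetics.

At steady state, infusion rate R₀ = Css × CL = 26.9 × 15.20 = 408.9 mg/h

409 mg/h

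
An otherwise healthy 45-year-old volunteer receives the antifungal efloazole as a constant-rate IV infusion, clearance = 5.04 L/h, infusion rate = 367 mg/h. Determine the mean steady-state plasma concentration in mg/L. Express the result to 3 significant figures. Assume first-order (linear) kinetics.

At steady state Css = R₀ / CL = 367 / 5.040 = 72.82 mg/L

72.8 mg/L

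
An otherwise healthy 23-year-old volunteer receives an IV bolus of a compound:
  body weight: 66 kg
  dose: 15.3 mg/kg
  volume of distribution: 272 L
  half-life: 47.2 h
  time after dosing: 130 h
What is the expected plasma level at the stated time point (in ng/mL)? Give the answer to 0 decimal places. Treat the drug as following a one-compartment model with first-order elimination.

550 ng/mL

Total dose = 15.3 × 66 = 1010 mg
C₀ = Dose / Vd = 1010 / 272 = 3.713 mg/L
k = ln2 / t½ = 0.693147 / 47.2 = 0.01469 h⁻¹
C = C₀ · e^(−k·t) = 3.713 × e^(−0.01469 × 130)
  = 3.713 × 0.1481 = 0.5499 mg/L
Convert: 0.5499 mg/L × 1000 = 549.9 ng/mL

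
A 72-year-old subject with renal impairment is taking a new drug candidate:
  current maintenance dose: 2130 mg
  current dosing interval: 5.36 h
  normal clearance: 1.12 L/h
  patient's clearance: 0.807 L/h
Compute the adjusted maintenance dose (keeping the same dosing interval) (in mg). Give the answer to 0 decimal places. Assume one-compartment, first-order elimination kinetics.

To keep the same average steady-state level, dosing rate must scale with clearance.
CL ratio = 0.807 / 1.12 = 0.7205
New dose (same interval) = 2130 × 0.7205 = 1535 mg

1535 mg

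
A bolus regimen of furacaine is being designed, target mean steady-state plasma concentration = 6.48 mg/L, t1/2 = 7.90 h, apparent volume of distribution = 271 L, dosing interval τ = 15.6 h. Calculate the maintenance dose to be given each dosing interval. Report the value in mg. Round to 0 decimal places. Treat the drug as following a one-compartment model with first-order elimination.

k = ln2 / t½ = 0.693147 / 7.90 = 0.08774 h⁻¹
CL = k × Vd = 0.08774 × 271 = 23.78 L/h
At steady state, Dose/τ = Css × CL.
Dose = Css × CL × τ = 6.48 × 23.78 × 15.6 = 2404 mg

2404 mg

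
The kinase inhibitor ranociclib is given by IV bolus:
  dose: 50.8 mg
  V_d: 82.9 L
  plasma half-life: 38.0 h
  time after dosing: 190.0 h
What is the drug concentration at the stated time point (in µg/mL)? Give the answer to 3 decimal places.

C₀ = Dose / Vd = 50.80 / 82.9 = 0.6128 mg/L
k = ln2 / t½ = 0.693147 / 38.0 = 0.01824 h⁻¹
t / t½ = 190.0 / 38.0 = 5 half-lives
C = C₀ × (1/2)^5 = 0.6128 × 0.03125 = 0.01915 mg/L
(0.01915 mg/L = 0.01915 µg/mL)

0.019 µg/mL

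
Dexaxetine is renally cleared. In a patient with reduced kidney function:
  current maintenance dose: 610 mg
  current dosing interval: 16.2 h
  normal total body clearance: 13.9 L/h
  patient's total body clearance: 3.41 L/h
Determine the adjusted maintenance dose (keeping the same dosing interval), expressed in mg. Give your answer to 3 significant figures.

150 mg

To keep the same average steady-state level, dosing rate must scale with clearance.
CL ratio = 3.41 / 13.9 = 0.2453
New dose (same interval) = 610 × 0.2453 = 149.6 mg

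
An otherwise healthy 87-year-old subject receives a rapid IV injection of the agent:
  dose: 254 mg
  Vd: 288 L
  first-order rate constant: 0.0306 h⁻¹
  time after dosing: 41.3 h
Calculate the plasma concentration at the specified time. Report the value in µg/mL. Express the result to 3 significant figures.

C₀ = Dose / Vd = 254.0 / 288 = 0.8819 mg/L
C = C₀ · e^(−k·t) = 0.8819 × e^(−0.03060 × 41.3)
  = 0.8819 × 0.2826 = 0.2492 mg/L
(0.2492 mg/L = 0.2492 µg/mL)

0.249 µg/mL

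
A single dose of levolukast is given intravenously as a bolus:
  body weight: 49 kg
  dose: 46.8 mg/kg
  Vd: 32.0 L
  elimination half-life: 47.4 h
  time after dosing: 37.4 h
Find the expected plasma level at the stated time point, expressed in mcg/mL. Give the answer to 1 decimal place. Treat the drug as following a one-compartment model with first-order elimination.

41.5 mcg/mL

Total dose = 46.8 × 49 = 2293 mg
C₀ = Dose / Vd = 2293 / 32.0 = 71.66 mg/L
k = ln2 / t½ = 0.693147 / 47.4 = 0.01462 h⁻¹
C = C₀ · e^(−k·t) = 71.66 × e^(−0.01462 × 37.4)
  = 71.66 × 0.5788 = 41.48 mg/L
(41.48 mg/L = 41.48 mcg/mL)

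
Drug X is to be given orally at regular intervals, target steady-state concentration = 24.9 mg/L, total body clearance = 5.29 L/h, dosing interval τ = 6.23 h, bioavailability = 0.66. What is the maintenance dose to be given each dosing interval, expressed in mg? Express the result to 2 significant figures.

1200 mg

At steady state, F × (Dose/τ) = Css × CL.
Dose = Css × CL × τ / F = 24.9 × 5.290 × 6.23 / 0.66 = 1243 mg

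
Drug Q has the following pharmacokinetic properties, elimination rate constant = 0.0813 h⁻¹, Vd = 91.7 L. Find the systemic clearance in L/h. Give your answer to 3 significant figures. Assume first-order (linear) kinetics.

CL = k × Vd = 0.0813 × 91.7 = 7.455 L/h

7.46 L/h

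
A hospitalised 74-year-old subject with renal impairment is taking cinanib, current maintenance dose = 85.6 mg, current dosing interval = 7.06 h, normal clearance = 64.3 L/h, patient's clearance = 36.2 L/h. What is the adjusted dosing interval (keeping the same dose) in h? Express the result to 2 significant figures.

13 h

To keep the same average steady-state level, dosing rate must scale with clearance.
CL ratio = 36.2 / 64.3 = 0.5630
New interval (same dose) = 7.06 / 0.5630 = 12.54 h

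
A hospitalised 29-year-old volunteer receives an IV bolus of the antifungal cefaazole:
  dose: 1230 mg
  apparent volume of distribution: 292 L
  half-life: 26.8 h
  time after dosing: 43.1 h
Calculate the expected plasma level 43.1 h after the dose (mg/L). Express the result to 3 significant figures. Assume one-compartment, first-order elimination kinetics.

1.38 mg/L

C₀ = Dose / Vd = 1230 / 292 = 4.212 mg/L
k = ln2 / t½ = 0.693147 / 26.8 = 0.02586 h⁻¹
C = C₀ · e^(−k·t) = 4.212 × e^(−0.02586 × 43.1)
  = 4.212 × 0.3281 = 1.382 mg/L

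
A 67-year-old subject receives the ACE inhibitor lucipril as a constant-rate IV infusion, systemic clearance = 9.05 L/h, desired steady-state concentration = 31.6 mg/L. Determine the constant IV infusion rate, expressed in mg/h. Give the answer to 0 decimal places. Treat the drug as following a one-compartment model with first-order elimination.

At steady state, infusion rate R₀ = Css × CL = 31.6 × 9.050 = 286.0 mg/h

286 mg/h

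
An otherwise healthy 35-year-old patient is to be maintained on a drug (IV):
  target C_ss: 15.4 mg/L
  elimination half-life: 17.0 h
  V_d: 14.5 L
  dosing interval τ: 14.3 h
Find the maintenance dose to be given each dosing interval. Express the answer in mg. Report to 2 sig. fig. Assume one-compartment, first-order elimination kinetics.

k = ln2 / t½ = 0.693147 / 17.0 = 0.04077 h⁻¹
CL = k × Vd = 0.04077 × 14.5 = 0.5912 L/h
At steady state, Dose/τ = Css × CL.
Dose = Css × CL × τ = 15.4 × 0.5912 × 14.3 = 130.2 mg

130 mg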